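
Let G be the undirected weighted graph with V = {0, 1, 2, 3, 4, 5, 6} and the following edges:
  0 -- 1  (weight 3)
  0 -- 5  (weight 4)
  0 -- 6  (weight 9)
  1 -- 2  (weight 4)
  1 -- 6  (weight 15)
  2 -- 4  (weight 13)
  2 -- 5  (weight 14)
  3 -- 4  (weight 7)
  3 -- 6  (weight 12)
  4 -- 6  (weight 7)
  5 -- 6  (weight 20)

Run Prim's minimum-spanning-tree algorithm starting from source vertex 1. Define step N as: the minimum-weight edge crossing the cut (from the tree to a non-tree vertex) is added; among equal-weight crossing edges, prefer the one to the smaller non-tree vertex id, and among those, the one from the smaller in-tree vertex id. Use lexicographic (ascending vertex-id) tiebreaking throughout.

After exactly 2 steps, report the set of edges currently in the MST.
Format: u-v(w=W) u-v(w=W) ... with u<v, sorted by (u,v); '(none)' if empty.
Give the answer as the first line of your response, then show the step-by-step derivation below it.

0-1(w=3) 1-2(w=4)

step 1: add edge 0-1 (w=3); MST = {0-1(w=3)}
step 2: add edge 1-2 (w=4); MST = {0-1(w=3) 1-2(w=4)}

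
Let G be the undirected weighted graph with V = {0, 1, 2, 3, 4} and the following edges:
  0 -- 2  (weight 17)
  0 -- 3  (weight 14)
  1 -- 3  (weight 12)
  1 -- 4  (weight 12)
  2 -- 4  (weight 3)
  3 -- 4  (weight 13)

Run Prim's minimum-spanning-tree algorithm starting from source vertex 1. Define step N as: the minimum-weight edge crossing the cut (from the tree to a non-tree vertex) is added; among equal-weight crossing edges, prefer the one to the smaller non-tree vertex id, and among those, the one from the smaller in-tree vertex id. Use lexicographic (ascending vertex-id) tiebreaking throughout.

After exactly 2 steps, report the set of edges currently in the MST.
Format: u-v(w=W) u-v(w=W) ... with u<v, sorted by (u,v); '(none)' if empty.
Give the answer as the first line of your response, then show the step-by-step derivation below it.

1-3(w=12) 1-4(w=12)

step 1: add edge 1-3 (w=12); MST = {1-3(w=12)}
step 2: add edge 1-4 (w=12); MST = {1-3(w=12) 1-4(w=12)}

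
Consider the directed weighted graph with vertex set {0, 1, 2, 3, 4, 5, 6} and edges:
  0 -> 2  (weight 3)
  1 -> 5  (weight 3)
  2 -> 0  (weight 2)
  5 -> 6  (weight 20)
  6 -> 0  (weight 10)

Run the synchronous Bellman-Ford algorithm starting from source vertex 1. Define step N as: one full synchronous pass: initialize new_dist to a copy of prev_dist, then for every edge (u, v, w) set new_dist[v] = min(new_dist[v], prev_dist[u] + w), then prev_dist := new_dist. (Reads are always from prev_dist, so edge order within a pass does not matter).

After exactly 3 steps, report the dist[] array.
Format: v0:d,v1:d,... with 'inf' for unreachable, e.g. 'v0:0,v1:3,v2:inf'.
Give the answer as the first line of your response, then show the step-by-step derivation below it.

v0:33,v1:0,v2:inf,v3:inf,v4:inf,v5:3,v6:23

step 1: dist = v0:inf,v1:0,v2:inf,v3:inf,v4:inf,v5:3,v6:inf
step 2: dist = v0:inf,v1:0,v2:inf,v3:inf,v4:inf,v5:3,v6:23
step 3: dist = v0:33,v1:0,v2:inf,v3:inf,v4:inf,v5:3,v6:23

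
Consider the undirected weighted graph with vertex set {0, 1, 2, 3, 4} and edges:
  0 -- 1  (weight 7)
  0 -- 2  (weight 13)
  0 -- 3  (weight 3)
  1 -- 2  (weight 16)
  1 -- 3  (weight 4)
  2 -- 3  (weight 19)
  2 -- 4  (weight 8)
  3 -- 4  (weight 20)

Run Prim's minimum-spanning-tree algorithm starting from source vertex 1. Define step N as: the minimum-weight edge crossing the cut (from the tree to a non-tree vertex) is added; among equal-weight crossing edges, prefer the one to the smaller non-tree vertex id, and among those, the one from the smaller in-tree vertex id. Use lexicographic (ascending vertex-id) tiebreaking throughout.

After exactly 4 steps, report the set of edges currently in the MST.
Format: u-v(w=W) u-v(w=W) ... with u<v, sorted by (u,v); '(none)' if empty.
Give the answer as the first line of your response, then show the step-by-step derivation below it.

0-2(w=13) 0-3(w=3) 1-3(w=4) 2-4(w=8)

step 1: add edge 1-3 (w=4); MST = {1-3(w=4)}
step 2: add edge 0-3 (w=3); MST = {0-3(w=3) 1-3(w=4)}
step 3: add edge 0-2 (w=13); MST = {0-2(w=13) 0-3(w=3) 1-3(w=4)}
step 4: add edge 2-4 (w=8); MST = {0-2(w=13) 0-3(w=3) 1-3(w=4) 2-4(w=8)}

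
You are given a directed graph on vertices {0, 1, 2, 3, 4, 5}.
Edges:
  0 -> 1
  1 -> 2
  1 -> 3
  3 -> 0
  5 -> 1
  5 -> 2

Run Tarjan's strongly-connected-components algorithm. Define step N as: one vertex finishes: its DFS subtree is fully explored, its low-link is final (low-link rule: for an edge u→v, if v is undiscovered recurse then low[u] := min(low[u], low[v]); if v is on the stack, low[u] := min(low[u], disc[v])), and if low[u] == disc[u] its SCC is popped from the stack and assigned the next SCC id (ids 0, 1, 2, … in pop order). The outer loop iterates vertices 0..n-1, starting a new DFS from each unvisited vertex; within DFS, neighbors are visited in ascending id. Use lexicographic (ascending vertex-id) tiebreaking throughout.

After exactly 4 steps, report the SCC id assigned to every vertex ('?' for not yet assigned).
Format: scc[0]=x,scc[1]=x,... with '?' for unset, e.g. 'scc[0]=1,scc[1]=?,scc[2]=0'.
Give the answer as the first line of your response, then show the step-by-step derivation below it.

scc[0]=1,scc[1]=1,scc[2]=0,scc[3]=1,scc[4]=?,scc[5]=?

step 1: low=(low[0]=0,low[1]=1,low[2]=2,low[3]=?,low[4]=?,low[5]=?); scc=(scc[0]=?,scc[1]=?,scc[2]=0,scc[3]=?,scc[4]=?,scc[5]=?)
step 2: low=(low[0]=0,low[1]=1,low[2]=2,low[3]=0,low[4]=?,low[5]=?); scc=(scc[0]=?,scc[1]=?,scc[2]=0,scc[3]=?,scc[4]=?,scc[5]=?)
step 3: low=(low[0]=0,low[1]=0,low[2]=2,low[3]=0,low[4]=?,low[5]=?); scc=(scc[0]=?,scc[1]=?,scc[2]=0,scc[3]=?,scc[4]=?,scc[5]=?)
step 4: low=(low[0]=0,low[1]=0,low[2]=2,low[3]=0,low[4]=?,low[5]=?); scc=(scc[0]=1,scc[1]=1,scc[2]=0,scc[3]=1,scc[4]=?,scc[5]=?)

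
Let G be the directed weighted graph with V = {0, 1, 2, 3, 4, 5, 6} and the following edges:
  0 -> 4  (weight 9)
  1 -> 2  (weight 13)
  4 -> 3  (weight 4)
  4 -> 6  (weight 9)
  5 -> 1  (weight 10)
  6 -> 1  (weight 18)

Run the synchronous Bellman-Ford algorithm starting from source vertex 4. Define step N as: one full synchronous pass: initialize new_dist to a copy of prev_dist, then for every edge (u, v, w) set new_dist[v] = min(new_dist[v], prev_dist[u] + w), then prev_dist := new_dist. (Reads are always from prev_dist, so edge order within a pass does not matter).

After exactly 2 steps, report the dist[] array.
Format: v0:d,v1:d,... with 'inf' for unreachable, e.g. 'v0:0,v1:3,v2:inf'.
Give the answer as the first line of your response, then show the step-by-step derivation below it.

v0:inf,v1:27,v2:inf,v3:4,v4:0,v5:inf,v6:9

step 1: dist = v0:inf,v1:inf,v2:inf,v3:4,v4:0,v5:inf,v6:9
step 2: dist = v0:inf,v1:27,v2:inf,v3:4,v4:0,v5:inf,v6:9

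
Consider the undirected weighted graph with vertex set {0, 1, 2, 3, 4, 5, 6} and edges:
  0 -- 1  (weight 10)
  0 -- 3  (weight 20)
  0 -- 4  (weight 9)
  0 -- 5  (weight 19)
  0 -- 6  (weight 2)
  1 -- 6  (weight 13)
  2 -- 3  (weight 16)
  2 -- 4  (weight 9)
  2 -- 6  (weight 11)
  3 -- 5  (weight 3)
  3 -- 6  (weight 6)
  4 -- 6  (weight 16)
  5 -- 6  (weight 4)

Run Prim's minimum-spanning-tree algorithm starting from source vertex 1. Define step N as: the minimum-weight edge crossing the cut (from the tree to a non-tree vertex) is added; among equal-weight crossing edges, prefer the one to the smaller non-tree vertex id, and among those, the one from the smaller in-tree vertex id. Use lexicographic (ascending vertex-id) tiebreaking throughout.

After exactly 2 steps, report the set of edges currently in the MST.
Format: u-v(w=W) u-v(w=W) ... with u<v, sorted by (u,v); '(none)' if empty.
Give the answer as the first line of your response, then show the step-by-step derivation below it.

0-1(w=10) 0-6(w=2)

step 1: add edge 0-1 (w=10); MST = {0-1(w=10)}
step 2: add edge 0-6 (w=2); MST = {0-1(w=10) 0-6(w=2)}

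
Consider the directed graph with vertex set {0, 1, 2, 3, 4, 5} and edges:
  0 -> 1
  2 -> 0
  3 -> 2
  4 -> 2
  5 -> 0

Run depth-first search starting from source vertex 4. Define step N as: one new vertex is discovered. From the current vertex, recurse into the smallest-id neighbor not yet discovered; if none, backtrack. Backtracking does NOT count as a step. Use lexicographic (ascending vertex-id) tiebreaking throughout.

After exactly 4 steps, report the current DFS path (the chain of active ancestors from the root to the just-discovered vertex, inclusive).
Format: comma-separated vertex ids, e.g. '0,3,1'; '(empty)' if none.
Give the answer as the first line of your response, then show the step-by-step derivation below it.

4,2,0,1

step 1: discover 4; path=4; order=4
step 2: discover 2; path=4>2; order=4,2
step 3: discover 0; path=4>2>0; order=4,2,0
step 4: discover 1; path=4>2>0>1; order=4,2,0,1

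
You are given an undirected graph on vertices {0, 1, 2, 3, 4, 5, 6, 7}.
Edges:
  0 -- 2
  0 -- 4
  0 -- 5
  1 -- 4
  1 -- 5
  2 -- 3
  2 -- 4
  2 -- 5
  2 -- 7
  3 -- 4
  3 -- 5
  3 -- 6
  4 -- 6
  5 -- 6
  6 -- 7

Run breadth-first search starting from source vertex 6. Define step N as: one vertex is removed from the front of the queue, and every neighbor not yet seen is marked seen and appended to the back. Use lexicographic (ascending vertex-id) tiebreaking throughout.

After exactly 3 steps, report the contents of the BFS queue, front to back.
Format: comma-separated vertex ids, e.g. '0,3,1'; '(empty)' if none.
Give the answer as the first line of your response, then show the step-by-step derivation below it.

5,7,2,0,1

step 1: dequeue 6; queue=[3,4,5,7]; order=6
step 2: dequeue 3; queue=[4,5,7,2]; order=6,3
step 3: dequeue 4; queue=[5,7,2,0,1]; order=6,3,4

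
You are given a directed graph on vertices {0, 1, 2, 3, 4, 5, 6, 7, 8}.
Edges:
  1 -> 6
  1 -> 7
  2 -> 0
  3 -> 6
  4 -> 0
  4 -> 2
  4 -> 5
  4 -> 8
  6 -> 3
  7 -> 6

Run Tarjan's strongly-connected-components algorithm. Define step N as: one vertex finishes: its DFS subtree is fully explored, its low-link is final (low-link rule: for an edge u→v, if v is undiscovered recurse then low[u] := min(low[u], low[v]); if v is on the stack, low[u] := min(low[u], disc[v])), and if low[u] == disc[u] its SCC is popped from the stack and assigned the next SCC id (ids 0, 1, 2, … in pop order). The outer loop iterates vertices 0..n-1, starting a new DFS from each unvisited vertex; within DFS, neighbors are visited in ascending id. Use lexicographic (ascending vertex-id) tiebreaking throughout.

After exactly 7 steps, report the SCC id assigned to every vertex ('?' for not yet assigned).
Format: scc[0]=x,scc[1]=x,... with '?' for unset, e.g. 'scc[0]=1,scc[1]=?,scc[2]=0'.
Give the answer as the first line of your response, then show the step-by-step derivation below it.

scc[0]=0,scc[1]=3,scc[2]=4,scc[3]=1,scc[4]=?,scc[5]=5,scc[6]=1,scc[7]=2,scc[8]=?

step 1: low=(low[0]=0,low[1]=?,low[2]=?,low[3]=?,low[4]=?,low[5]=?,low[6]=?,low[7]=?,low[8]=?); scc=(scc[0]=0,scc[1]=?,scc[2]=?,scc[3]=?,scc[4]=?,scc[5]=?,scc[6]=?,scc[7]=?,scc[8]=?)
step 2: low=(low[0]=0,low[1]=1,low[2]=?,low[3]=2,low[4]=?,low[5]=?,low[6]=2,low[7]=?,low[8]=?); scc=(scc[0]=0,scc[1]=?,scc[2]=?,scc[3]=?,scc[4]=?,scc[5]=?,scc[6]=?,scc[7]=?,scc[8]=?)
step 3: low=(low[0]=0,low[1]=1,low[2]=?,low[3]=2,low[4]=?,low[5]=?,low[6]=2,low[7]=?,low[8]=?); scc=(scc[0]=0,scc[1]=?,scc[2]=?,scc[3]=1,scc[4]=?,scc[5]=?,scc[6]=1,scc[7]=?,scc[8]=?)
step 4: low=(low[0]=0,low[1]=1,low[2]=?,low[3]=2,low[4]=?,low[5]=?,low[6]=2,low[7]=4,low[8]=?); scc=(scc[0]=0,scc[1]=?,scc[2]=?,scc[3]=1,scc[4]=?,scc[5]=?,scc[6]=1,scc[7]=2,scc[8]=?)
step 5: low=(low[0]=0,low[1]=1,low[2]=?,low[3]=2,low[4]=?,low[5]=?,low[6]=2,low[7]=4,low[8]=?); scc=(scc[0]=0,scc[1]=3,scc[2]=?,scc[3]=1,scc[4]=?,scc[5]=?,scc[6]=1,scc[7]=2,scc[8]=?)
step 6: low=(low[0]=0,low[1]=1,low[2]=5,low[3]=2,low[4]=?,low[5]=?,low[6]=2,low[7]=4,low[8]=?); scc=(scc[0]=0,scc[1]=3,scc[2]=4,scc[3]=1,scc[4]=?,scc[5]=?,scc[6]=1,scc[7]=2,scc[8]=?)
step 7: low=(low[0]=0,low[1]=1,low[2]=5,low[3]=2,low[4]=6,low[5]=7,low[6]=2,low[7]=4,low[8]=?); scc=(scc[0]=0,scc[1]=3,scc[2]=4,scc[3]=1,scc[4]=?,scc[5]=5,scc[6]=1,scc[7]=2,scc[8]=?)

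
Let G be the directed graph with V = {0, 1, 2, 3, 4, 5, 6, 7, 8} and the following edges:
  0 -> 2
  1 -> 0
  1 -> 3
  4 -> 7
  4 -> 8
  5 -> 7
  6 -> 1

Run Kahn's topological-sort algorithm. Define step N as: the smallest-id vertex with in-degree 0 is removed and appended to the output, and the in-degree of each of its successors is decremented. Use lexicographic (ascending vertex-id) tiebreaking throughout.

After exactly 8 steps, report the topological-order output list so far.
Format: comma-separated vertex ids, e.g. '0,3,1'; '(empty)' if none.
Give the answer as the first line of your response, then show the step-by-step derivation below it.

4,5,6,1,0,2,3,7

step 1: output 4; order=[4]; indeg=(1,1,1,1,0,0,0,1,0)
step 2: output 5; order=[4,5]; indeg=(1,1,1,1,0,0,0,0,0)
step 3: output 6; order=[4,5,6]; indeg=(1,0,1,1,0,0,0,0,0)
step 4: output 1; order=[4,5,6,1]; indeg=(0,0,1,0,0,0,0,0,0)
step 5: output 0; order=[4,5,6,1,0]; indeg=(0,0,0,0,0,0,0,0,0)
step 6: output 2; order=[4,5,6,1,0,2]; indeg=(0,0,0,0,0,0,0,0,0)
step 7: output 3; order=[4,5,6,1,0,2,3]; indeg=(0,0,0,0,0,0,0,0,0)
step 8: output 7; order=[4,5,6,1,0,2,3,7]; indeg=(0,0,0,0,0,0,0,0,0)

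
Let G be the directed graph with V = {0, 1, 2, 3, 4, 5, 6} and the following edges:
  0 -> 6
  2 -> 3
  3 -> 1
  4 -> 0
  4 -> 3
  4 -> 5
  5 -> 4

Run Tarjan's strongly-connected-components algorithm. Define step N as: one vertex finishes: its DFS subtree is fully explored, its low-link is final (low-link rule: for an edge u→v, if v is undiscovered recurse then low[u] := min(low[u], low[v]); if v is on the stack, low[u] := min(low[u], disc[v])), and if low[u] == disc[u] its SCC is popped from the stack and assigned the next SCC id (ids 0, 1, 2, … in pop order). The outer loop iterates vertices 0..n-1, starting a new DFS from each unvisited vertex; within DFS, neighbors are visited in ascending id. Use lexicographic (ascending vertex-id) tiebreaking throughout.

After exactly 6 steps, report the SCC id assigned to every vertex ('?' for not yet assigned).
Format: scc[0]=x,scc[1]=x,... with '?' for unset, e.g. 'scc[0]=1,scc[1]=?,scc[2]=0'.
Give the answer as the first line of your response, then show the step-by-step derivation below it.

scc[0]=1,scc[1]=2,scc[2]=4,scc[3]=3,scc[4]=?,scc[5]=?,scc[6]=0

step 1: low=(low[0]=0,low[1]=?,low[2]=?,low[3]=?,low[4]=?,low[5]=?,low[6]=1); scc=(scc[0]=?,scc[1]=?,scc[2]=?,scc[3]=?,scc[4]=?,scc[5]=?,scc[6]=0)
step 2: low=(low[0]=0,low[1]=?,low[2]=?,low[3]=?,low[4]=?,low[5]=?,low[6]=1); scc=(scc[0]=1,scc[1]=?,scc[2]=?,scc[3]=?,scc[4]=?,scc[5]=?,scc[6]=0)
step 3: low=(low[0]=0,low[1]=2,low[2]=?,low[3]=?,low[4]=?,low[5]=?,low[6]=1); scc=(scc[0]=1,scc[1]=2,scc[2]=?,scc[3]=?,scc[4]=?,scc[5]=?,scc[6]=0)
step 4: low=(low[0]=0,low[1]=2,low[2]=3,low[3]=4,low[4]=?,low[5]=?,low[6]=1); scc=(scc[0]=1,scc[1]=2,scc[2]=?,scc[3]=3,scc[4]=?,scc[5]=?,scc[6]=0)
step 5: low=(low[0]=0,low[1]=2,low[2]=3,low[3]=4,low[4]=?,low[5]=?,low[6]=1); scc=(scc[0]=1,scc[1]=2,scc[2]=4,scc[3]=3,scc[4]=?,scc[5]=?,scc[6]=0)
step 6: low=(low[0]=0,low[1]=2,low[2]=3,low[3]=4,low[4]=5,low[5]=5,low[6]=1); scc=(scc[0]=1,scc[1]=2,scc[2]=4,scc[3]=3,scc[4]=?,scc[5]=?,scc[6]=0)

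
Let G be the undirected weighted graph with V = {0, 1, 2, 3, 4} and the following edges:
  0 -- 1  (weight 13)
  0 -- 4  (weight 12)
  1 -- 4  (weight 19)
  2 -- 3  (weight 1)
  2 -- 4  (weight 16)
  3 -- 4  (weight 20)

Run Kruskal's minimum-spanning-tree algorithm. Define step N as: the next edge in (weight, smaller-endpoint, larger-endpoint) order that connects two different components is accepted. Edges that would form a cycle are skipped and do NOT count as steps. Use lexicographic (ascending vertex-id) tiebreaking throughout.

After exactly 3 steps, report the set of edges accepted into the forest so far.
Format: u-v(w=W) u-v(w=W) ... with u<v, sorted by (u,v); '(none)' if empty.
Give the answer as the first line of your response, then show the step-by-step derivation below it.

0-1(w=13) 0-4(w=12) 2-3(w=1)

step 1: add edge 2-3 (w=1); MST = {2-3(w=1)}
step 2: add edge 0-4 (w=12); MST = {0-4(w=12) 2-3(w=1)}
step 3: add edge 0-1 (w=13); MST = {0-1(w=13) 0-4(w=12) 2-3(w=1)}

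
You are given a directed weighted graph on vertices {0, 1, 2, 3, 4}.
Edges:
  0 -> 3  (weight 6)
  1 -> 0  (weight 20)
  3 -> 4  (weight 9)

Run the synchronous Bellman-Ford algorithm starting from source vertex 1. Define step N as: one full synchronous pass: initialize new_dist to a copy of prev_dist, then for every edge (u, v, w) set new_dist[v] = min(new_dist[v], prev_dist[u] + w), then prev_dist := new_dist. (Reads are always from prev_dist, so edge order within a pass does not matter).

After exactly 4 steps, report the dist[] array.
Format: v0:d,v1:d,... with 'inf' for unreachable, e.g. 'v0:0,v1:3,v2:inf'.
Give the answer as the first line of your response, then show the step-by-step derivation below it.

v0:20,v1:0,v2:inf,v3:26,v4:35

step 1: dist = v0:20,v1:0,v2:inf,v3:inf,v4:inf
step 2: dist = v0:20,v1:0,v2:inf,v3:26,v4:inf
step 3: dist = v0:20,v1:0,v2:inf,v3:26,v4:35
step 4: dist = v0:20,v1:0,v2:inf,v3:26,v4:35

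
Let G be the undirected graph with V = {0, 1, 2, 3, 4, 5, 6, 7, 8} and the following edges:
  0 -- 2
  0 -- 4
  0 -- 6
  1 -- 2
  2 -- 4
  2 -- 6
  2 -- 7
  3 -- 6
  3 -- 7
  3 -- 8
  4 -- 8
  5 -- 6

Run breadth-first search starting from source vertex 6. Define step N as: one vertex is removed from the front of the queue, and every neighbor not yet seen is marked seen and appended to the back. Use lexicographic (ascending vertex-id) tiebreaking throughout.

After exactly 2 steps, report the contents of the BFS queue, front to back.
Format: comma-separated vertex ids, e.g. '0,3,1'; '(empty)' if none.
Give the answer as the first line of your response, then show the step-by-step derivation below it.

2,3,5,4

step 1: dequeue 6; queue=[0,2,3,5]; order=6
step 2: dequeue 0; queue=[2,3,5,4]; order=6,0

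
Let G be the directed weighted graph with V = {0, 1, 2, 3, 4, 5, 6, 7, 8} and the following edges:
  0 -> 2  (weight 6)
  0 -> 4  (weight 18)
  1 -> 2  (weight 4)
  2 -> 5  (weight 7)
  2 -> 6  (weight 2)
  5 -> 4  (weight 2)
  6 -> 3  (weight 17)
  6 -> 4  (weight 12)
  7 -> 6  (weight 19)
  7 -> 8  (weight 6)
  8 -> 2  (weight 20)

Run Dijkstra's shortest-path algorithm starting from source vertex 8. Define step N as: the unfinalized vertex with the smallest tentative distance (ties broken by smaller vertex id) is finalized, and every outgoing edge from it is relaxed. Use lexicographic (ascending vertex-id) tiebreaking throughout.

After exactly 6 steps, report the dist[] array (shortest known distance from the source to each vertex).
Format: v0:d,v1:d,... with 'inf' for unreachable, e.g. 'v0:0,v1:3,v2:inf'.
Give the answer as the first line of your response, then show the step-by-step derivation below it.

v0:inf,v1:inf,v2:20,v3:39,v4:29,v5:27,v6:22,v7:inf,v8:0

step 1: dist = v0:inf,v1:inf,v2:20,v3:inf,v4:inf,v5:inf,v6:inf,v7:inf,v8:0
step 2: dist = v0:inf,v1:inf,v2:20,v3:inf,v4:inf,v5:27,v6:22,v7:inf,v8:0
step 3: dist = v0:inf,v1:inf,v2:20,v3:39,v4:34,v5:27,v6:22,v7:inf,v8:0
step 4: dist = v0:inf,v1:inf,v2:20,v3:39,v4:29,v5:27,v6:22,v7:inf,v8:0
step 5: dist = v0:inf,v1:inf,v2:20,v3:39,v4:29,v5:27,v6:22,v7:inf,v8:0
step 6: dist = v0:inf,v1:inf,v2:20,v3:39,v4:29,v5:27,v6:22,v7:inf,v8:0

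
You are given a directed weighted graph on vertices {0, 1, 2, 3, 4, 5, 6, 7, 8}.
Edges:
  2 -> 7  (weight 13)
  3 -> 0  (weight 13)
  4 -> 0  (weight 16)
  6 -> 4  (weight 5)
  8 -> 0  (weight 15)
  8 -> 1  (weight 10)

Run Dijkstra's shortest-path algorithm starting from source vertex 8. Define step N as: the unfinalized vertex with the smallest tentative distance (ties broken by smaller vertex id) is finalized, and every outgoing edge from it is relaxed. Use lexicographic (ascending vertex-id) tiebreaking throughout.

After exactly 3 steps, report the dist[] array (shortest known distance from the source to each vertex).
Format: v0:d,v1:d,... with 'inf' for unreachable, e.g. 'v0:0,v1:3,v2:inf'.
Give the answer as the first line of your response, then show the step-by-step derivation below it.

v0:15,v1:10,v2:inf,v3:inf,v4:inf,v5:inf,v6:inf,v7:inf,v8:0

step 1: dist = v0:15,v1:10,v2:inf,v3:inf,v4:inf,v5:inf,v6:inf,v7:inf,v8:0
step 2: dist = v0:15,v1:10,v2:inf,v3:inf,v4:inf,v5:inf,v6:inf,v7:inf,v8:0
step 3: dist = v0:15,v1:10,v2:inf,v3:inf,v4:inf,v5:inf,v6:inf,v7:inf,v8:0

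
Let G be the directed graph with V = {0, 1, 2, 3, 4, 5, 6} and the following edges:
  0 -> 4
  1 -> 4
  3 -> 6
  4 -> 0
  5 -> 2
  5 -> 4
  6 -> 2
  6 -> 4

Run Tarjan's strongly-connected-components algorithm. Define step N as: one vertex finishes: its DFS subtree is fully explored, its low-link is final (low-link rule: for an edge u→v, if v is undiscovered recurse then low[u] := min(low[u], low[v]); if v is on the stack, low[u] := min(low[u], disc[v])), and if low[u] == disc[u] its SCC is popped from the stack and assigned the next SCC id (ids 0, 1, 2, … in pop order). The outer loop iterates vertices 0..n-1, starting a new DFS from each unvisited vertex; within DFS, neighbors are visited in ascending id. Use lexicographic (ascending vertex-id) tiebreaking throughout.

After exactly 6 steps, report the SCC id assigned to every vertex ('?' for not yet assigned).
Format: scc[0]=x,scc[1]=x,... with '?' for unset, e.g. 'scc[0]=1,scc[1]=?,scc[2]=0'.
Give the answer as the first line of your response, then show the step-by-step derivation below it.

scc[0]=0,scc[1]=1,scc[2]=2,scc[3]=4,scc[4]=0,scc[5]=?,scc[6]=3

step 1: low=(low[0]=0,low[1]=?,low[2]=?,low[3]=?,low[4]=0,low[5]=?,low[6]=?); scc=(scc[0]=?,scc[1]=?,scc[2]=?,scc[3]=?,scc[4]=?,scc[5]=?,scc[6]=?)
step 2: low=(low[0]=0,low[1]=?,low[2]=?,low[3]=?,low[4]=0,low[5]=?,low[6]=?); scc=(scc[0]=0,scc[1]=?,scc[2]=?,scc[3]=?,scc[4]=0,scc[5]=?,scc[6]=?)
step 3: low=(low[0]=0,low[1]=2,low[2]=?,low[3]=?,low[4]=0,low[5]=?,low[6]=?); scc=(scc[0]=0,scc[1]=1,scc[2]=?,scc[3]=?,scc[4]=0,scc[5]=?,scc[6]=?)
step 4: low=(low[0]=0,low[1]=2,low[2]=3,low[3]=?,low[4]=0,low[5]=?,low[6]=?); scc=(scc[0]=0,scc[1]=1,scc[2]=2,scc[3]=?,scc[4]=0,scc[5]=?,scc[6]=?)
step 5: low=(low[0]=0,low[1]=2,low[2]=3,low[3]=4,low[4]=0,low[5]=?,low[6]=5); scc=(scc[0]=0,scc[1]=1,scc[2]=2,scc[3]=?,scc[4]=0,scc[5]=?,scc[6]=3)
step 6: low=(low[0]=0,low[1]=2,low[2]=3,low[3]=4,low[4]=0,low[5]=?,low[6]=5); scc=(scc[0]=0,scc[1]=1,scc[2]=2,scc[3]=4,scc[4]=0,scc[5]=?,scc[6]=3)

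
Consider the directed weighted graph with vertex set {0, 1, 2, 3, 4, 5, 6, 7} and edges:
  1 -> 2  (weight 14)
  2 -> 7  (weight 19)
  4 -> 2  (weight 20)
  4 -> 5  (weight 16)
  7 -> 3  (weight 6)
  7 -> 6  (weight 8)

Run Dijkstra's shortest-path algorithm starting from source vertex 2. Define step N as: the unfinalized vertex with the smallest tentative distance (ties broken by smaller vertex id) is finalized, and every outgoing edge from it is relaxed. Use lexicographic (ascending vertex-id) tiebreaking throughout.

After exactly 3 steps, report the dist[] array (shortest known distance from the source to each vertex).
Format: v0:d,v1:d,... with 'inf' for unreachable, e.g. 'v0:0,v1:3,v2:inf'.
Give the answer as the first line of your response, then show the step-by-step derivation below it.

v0:inf,v1:inf,v2:0,v3:25,v4:inf,v5:inf,v6:27,v7:19

step 1: dist = v0:inf,v1:inf,v2:0,v3:inf,v4:inf,v5:inf,v6:inf,v7:19
step 2: dist = v0:inf,v1:inf,v2:0,v3:25,v4:inf,v5:inf,v6:27,v7:19
step 3: dist = v0:inf,v1:inf,v2:0,v3:25,v4:inf,v5:inf,v6:27,v7:19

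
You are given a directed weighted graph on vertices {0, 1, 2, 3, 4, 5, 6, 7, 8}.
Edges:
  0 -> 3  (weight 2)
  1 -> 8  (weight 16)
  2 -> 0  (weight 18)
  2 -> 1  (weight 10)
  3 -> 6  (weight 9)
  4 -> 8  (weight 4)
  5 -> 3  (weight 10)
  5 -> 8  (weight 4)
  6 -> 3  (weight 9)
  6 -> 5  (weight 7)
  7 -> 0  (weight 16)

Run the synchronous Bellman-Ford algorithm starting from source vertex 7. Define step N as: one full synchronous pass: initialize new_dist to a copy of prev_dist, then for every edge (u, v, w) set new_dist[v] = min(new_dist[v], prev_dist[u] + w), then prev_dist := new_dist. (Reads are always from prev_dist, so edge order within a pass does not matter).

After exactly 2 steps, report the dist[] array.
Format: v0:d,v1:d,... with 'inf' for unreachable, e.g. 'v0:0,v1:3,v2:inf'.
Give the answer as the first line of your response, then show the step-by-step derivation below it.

v0:16,v1:inf,v2:inf,v3:18,v4:inf,v5:inf,v6:inf,v7:0,v8:inf

step 1: dist = v0:16,v1:inf,v2:inf,v3:inf,v4:inf,v5:inf,v6:inf,v7:0,v8:inf
step 2: dist = v0:16,v1:inf,v2:inf,v3:18,v4:inf,v5:inf,v6:inf,v7:0,v8:inf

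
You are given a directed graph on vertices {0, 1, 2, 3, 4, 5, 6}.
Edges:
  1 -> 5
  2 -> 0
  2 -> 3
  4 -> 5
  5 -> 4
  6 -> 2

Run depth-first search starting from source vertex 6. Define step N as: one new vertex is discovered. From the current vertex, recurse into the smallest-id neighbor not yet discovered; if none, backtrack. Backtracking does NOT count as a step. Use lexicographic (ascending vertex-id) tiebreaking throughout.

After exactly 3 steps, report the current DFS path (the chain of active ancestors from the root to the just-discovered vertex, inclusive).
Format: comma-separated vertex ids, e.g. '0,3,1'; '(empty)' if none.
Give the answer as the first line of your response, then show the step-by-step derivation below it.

6,2,0

step 1: discover 6; path=6; order=6
step 2: discover 2; path=6>2; order=6,2
step 3: discover 0; path=6>2>0; order=6,2,0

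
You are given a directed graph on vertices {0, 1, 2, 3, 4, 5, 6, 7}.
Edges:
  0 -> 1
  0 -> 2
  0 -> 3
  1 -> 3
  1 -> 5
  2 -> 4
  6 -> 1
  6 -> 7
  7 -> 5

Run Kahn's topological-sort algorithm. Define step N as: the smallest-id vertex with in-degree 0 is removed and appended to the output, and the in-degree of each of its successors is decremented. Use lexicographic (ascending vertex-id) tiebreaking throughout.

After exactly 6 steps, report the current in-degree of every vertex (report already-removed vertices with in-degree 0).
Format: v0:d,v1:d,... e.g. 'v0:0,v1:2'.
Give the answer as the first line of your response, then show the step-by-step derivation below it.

v0:0,v1:0,v2:0,v3:0,v4:0,v5:1,v6:0,v7:0

step 1: output 0; order=[0]; indeg=(0,1,0,1,1,2,0,1)
step 2: output 2; order=[0,2]; indeg=(0,1,0,1,0,2,0,1)
step 3: output 4; order=[0,2,4]; indeg=(0,1,0,1,0,2,0,1)
step 4: output 6; order=[0,2,4,6]; indeg=(0,0,0,1,0,2,0,0)
step 5: output 1; order=[0,2,4,6,1]; indeg=(0,0,0,0,0,1,0,0)
step 6: output 3; order=[0,2,4,6,1,3]; indeg=(0,0,0,0,0,1,0,0)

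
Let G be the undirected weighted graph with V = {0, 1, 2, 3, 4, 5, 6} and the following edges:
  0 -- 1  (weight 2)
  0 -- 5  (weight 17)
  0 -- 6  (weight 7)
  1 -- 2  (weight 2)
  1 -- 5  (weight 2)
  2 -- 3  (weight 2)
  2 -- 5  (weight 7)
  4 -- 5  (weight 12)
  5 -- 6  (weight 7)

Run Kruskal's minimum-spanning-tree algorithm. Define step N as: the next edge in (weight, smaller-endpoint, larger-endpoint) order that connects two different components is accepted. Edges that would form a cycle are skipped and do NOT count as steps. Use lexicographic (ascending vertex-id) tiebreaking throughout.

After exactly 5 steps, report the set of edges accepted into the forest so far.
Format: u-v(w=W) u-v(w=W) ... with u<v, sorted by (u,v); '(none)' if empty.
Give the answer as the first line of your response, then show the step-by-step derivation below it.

0-1(w=2) 0-6(w=7) 1-2(w=2) 1-5(w=2) 2-3(w=2)

step 1: add edge 0-1 (w=2); MST = {0-1(w=2)}
step 2: add edge 1-2 (w=2); MST = {0-1(w=2) 1-2(w=2)}
step 3: add edge 1-5 (w=2); MST = {0-1(w=2) 1-2(w=2) 1-5(w=2)}
step 4: add edge 2-3 (w=2); MST = {0-1(w=2) 1-2(w=2) 1-5(w=2) 2-3(w=2)}
step 5: add edge 0-6 (w=7); MST = {0-1(w=2) 0-6(w=7) 1-2(w=2) 1-5(w=2) 2-3(w=2)}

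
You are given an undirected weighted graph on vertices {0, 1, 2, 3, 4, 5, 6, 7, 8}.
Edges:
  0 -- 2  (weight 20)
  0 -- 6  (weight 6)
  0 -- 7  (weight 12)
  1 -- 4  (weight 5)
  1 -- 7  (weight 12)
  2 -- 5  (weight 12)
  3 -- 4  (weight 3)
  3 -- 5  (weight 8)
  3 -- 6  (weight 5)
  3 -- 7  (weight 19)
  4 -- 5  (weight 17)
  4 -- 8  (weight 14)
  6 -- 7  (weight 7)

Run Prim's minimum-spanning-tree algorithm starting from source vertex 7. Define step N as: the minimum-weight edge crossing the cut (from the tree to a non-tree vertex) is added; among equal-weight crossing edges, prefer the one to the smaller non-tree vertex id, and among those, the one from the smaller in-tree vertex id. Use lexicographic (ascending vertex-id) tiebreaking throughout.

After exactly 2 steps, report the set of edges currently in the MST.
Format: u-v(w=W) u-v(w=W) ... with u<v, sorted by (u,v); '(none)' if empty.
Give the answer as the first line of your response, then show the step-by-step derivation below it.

3-6(w=5) 6-7(w=7)

step 1: add edge 6-7 (w=7); MST = {6-7(w=7)}
step 2: add edge 3-6 (w=5); MST = {3-6(w=5) 6-7(w=7)}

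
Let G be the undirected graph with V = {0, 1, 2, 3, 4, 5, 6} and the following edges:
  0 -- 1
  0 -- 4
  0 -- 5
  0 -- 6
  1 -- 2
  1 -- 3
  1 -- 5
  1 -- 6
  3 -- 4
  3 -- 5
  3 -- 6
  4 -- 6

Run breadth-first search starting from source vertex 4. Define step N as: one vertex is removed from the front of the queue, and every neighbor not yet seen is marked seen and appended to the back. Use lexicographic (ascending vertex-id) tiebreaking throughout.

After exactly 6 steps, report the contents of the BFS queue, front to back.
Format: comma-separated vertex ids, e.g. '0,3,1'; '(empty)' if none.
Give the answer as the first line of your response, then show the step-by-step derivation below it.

2

step 1: dequeue 4; queue=[0,3,6]; order=4
step 2: dequeue 0; queue=[3,6,1,5]; order=4,0
step 3: dequeue 3; queue=[6,1,5]; order=4,0,3
step 4: dequeue 6; queue=[1,5]; order=4,0,3,6
step 5: dequeue 1; queue=[5,2]; order=4,0,3,6,1
step 6: dequeue 5; queue=[2]; order=4,0,3,6,1,5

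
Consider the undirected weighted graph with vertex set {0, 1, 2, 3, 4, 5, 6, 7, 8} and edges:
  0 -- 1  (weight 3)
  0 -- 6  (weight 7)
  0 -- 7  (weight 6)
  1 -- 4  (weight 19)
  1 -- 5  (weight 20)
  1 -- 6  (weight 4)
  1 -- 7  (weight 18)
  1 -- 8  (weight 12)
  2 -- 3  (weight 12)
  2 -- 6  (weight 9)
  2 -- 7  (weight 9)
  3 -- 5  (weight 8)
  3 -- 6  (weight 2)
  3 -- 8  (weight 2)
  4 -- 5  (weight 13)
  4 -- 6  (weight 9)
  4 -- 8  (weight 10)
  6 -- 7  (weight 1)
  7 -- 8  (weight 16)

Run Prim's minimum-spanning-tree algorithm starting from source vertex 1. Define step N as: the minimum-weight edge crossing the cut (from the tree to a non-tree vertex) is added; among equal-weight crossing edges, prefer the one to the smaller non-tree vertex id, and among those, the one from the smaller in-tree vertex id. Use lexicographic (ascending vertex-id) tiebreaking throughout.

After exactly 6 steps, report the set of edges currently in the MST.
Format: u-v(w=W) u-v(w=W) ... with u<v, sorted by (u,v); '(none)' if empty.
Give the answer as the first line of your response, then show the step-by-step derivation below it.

0-1(w=3) 1-6(w=4) 3-5(w=8) 3-6(w=2) 3-8(w=2) 6-7(w=1)

step 1: add edge 0-1 (w=3); MST = {0-1(w=3)}
step 2: add edge 1-6 (w=4); MST = {0-1(w=3) 1-6(w=4)}
step 3: add edge 6-7 (w=1); MST = {0-1(w=3) 1-6(w=4) 6-7(w=1)}
step 4: add edge 3-6 (w=2); MST = {0-1(w=3) 1-6(w=4) 3-6(w=2) 6-7(w=1)}
step 5: add edge 3-8 (w=2); MST = {0-1(w=3) 1-6(w=4) 3-6(w=2) 3-8(w=2) 6-7(w=1)}
step 6: add edge 3-5 (w=8); MST = {0-1(w=3) 1-6(w=4) 3-5(w=8) 3-6(w=2) 3-8(w=2) 6-7(w=1)}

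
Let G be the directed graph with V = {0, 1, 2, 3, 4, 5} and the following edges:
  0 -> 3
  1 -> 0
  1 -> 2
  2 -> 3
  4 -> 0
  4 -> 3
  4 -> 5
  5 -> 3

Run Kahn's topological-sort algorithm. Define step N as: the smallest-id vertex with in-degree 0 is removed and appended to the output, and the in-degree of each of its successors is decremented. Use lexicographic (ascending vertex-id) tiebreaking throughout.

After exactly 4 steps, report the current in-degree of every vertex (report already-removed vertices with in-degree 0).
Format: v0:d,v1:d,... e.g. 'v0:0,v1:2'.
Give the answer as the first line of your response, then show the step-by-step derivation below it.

v0:0,v1:0,v2:0,v3:1,v4:0,v5:0

step 1: output 1; order=[1]; indeg=(1,0,0,4,0,1)
step 2: output 2; order=[1,2]; indeg=(1,0,0,3,0,1)
step 3: output 4; order=[1,2,4]; indeg=(0,0,0,2,0,0)
step 4: output 0; order=[1,2,4,0]; indeg=(0,0,0,1,0,0)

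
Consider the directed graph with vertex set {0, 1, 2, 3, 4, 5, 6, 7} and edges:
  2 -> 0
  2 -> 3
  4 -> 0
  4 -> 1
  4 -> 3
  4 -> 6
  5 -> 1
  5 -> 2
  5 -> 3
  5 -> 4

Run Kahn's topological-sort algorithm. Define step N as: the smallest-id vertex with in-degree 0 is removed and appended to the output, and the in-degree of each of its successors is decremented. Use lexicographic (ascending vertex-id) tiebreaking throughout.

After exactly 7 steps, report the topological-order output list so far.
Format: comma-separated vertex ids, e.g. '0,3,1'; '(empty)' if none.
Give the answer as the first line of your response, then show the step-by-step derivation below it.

5,2,4,0,1,3,6

step 1: output 5; order=[5]; indeg=(2,1,0,2,0,0,1,0)
step 2: output 2; order=[5,2]; indeg=(1,1,0,1,0,0,1,0)
step 3: output 4; order=[5,2,4]; indeg=(0,0,0,0,0,0,0,0)
step 4: output 0; order=[5,2,4,0]; indeg=(0,0,0,0,0,0,0,0)
step 5: output 1; order=[5,2,4,0,1]; indeg=(0,0,0,0,0,0,0,0)
step 6: output 3; order=[5,2,4,0,1,3]; indeg=(0,0,0,0,0,0,0,0)
step 7: output 6; order=[5,2,4,0,1,3,6]; indeg=(0,0,0,0,0,0,0,0)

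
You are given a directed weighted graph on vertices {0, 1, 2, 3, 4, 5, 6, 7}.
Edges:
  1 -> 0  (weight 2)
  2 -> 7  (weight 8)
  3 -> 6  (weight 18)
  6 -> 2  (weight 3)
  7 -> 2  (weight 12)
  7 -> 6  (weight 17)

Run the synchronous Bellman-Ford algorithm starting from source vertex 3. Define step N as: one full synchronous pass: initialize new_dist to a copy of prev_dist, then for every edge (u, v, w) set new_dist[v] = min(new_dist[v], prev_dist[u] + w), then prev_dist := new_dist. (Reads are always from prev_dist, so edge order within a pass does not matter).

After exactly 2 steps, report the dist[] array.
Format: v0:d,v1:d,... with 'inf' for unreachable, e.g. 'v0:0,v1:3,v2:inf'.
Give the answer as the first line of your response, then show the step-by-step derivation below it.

v0:inf,v1:inf,v2:21,v3:0,v4:inf,v5:inf,v6:18,v7:inf

step 1: dist = v0:inf,v1:inf,v2:inf,v3:0,v4:inf,v5:inf,v6:18,v7:inf
step 2: dist = v0:inf,v1:inf,v2:21,v3:0,v4:inf,v5:inf,v6:18,v7:inf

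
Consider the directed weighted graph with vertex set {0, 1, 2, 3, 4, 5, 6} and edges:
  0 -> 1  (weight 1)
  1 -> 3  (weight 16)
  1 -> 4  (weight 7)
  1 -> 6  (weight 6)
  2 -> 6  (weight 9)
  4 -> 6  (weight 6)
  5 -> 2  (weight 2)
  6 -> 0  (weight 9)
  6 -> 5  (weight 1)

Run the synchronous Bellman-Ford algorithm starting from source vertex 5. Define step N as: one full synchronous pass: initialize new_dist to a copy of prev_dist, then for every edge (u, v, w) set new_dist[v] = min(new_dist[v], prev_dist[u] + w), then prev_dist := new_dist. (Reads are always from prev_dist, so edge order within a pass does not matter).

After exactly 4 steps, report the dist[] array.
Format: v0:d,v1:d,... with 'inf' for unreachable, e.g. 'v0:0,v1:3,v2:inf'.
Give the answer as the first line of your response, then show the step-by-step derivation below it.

v0:20,v1:21,v2:2,v3:inf,v4:inf,v5:0,v6:11

step 1: dist = v0:inf,v1:inf,v2:2,v3:inf,v4:inf,v5:0,v6:inf
step 2: dist = v0:inf,v1:inf,v2:2,v3:inf,v4:inf,v5:0,v6:11
step 3: dist = v0:20,v1:inf,v2:2,v3:inf,v4:inf,v5:0,v6:11
step 4: dist = v0:20,v1:21,v2:2,v3:inf,v4:inf,v5:0,v6:11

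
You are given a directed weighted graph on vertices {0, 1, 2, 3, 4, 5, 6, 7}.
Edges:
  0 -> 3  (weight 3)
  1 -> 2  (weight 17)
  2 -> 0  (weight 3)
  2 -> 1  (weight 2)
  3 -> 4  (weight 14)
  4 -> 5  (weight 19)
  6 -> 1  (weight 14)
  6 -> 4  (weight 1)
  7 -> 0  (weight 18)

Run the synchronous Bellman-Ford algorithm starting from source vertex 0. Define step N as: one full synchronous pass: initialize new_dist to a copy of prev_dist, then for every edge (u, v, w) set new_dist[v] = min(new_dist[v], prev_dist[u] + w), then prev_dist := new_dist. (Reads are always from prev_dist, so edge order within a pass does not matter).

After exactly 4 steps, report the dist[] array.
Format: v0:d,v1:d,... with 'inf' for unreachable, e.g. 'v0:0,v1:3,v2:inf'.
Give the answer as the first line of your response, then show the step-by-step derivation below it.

v0:0,v1:inf,v2:inf,v3:3,v4:17,v5:36,v6:inf,v7:inf

step 1: dist = v0:0,v1:inf,v2:inf,v3:3,v4:inf,v5:inf,v6:inf,v7:inf
step 2: dist = v0:0,v1:inf,v2:inf,v3:3,v4:17,v5:inf,v6:inf,v7:inf
step 3: dist = v0:0,v1:inf,v2:inf,v3:3,v4:17,v5:36,v6:inf,v7:inf
step 4: dist = v0:0,v1:inf,v2:inf,v3:3,v4:17,v5:36,v6:inf,v7:inf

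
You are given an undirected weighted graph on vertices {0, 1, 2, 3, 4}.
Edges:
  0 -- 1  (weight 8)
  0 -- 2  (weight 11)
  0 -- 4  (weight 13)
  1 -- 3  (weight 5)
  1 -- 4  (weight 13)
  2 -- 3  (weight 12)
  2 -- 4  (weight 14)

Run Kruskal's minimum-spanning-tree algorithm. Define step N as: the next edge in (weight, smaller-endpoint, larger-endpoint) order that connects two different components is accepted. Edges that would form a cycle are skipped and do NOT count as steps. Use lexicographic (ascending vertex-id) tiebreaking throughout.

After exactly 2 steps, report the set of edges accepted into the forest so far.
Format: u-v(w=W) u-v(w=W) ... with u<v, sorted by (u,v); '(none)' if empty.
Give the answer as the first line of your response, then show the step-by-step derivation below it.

0-1(w=8) 1-3(w=5)

step 1: add edge 1-3 (w=5); MST = {1-3(w=5)}
step 2: add edge 0-1 (w=8); MST = {0-1(w=8) 1-3(w=5)}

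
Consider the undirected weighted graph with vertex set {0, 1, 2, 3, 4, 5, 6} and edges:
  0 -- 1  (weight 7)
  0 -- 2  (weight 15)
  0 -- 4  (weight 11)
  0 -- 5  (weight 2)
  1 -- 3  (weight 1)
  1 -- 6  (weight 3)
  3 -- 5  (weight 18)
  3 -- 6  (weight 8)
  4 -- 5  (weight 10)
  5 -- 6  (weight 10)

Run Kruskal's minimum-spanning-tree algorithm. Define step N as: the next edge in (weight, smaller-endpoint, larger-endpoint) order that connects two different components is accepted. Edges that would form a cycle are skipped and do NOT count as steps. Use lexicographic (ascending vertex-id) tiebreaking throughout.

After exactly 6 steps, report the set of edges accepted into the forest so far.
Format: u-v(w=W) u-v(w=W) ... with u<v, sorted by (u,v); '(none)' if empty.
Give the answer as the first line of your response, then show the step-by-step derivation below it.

0-1(w=7) 0-2(w=15) 0-5(w=2) 1-3(w=1) 1-6(w=3) 4-5(w=10)

step 1: add edge 1-3 (w=1); MST = {1-3(w=1)}
step 2: add edge 0-5 (w=2); MST = {0-5(w=2) 1-3(w=1)}
step 3: add edge 1-6 (w=3); MST = {0-5(w=2) 1-3(w=1) 1-6(w=3)}
step 4: add edge 0-1 (w=7); MST = {0-1(w=7) 0-5(w=2) 1-3(w=1) 1-6(w=3)}
step 5: add edge 4-5 (w=10); MST = {0-1(w=7) 0-5(w=2) 1-3(w=1) 1-6(w=3) 4-5(w=10)}
step 6: add edge 0-2 (w=15); MST = {0-1(w=7) 0-2(w=15) 0-5(w=2) 1-3(w=1) 1-6(w=3) 4-5(w=10)}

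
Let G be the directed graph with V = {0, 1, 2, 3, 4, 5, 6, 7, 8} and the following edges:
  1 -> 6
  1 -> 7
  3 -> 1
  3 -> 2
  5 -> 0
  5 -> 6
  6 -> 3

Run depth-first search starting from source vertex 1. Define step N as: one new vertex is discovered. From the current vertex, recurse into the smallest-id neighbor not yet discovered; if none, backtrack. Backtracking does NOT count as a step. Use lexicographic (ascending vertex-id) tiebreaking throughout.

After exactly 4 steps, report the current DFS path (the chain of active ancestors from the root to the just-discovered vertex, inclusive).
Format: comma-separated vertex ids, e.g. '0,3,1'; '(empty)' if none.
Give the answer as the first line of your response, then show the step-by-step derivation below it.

1,6,3,2

step 1: discover 1; path=1; order=1
step 2: discover 6; path=1>6; order=1,6
step 3: discover 3; path=1>6>3; order=1,6,3
step 4: discover 2; path=1>6>3>2; order=1,6,3,2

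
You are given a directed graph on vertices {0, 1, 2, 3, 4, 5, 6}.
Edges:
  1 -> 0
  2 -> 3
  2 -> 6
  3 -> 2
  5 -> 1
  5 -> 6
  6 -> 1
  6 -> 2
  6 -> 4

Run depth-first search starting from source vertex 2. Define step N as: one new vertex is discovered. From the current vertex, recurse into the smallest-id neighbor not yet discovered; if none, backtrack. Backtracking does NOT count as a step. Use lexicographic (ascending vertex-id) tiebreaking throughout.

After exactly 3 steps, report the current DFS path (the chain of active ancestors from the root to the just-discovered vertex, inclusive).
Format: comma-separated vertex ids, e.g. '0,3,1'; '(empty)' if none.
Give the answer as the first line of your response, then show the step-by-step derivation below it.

2,6

step 1: discover 2; path=2; order=2
step 2: discover 3; path=2>3; order=2,3
step 3: discover 6; path=2>6; order=2,3,6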